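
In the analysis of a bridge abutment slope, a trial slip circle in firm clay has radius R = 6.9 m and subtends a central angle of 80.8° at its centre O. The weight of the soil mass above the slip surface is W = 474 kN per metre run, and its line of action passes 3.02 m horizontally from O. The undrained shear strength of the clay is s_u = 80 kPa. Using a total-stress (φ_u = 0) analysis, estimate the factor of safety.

FS = 3.75

Taking moments about the centre O, the resisting moment is provided by the undrained shear strength acting along the arc:
Arc length L_a = R·θ = 6.9·(80.8°·π/180) = 6.9·1.4102 = 9.73 m
M_R = s_u·L_a·R = 80·9.73·6.9 = 5371.3 kN·m/m
M_D = W·d = 474·3.02 = 1431.5 kN·m/m
FS = M_R / M_D = 5371.3 / 1431.5 = 3.752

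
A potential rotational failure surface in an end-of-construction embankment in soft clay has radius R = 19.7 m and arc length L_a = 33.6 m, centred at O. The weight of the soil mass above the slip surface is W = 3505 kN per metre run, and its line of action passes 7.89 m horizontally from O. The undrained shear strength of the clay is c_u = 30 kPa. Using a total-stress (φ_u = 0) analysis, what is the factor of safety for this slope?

Taking moments about the centre O, the resisting moment is provided by the undrained shear strength acting along the arc:
M_R = c_u·L_a·R = 30·33.60·19.7 = 19857.6 kN·m/m
M_D = W·d = 3505·7.89 = 27654.4 kN·m/m
FS = M_R / M_D = 19857.6 / 27654.4 = 0.718

FS = 0.72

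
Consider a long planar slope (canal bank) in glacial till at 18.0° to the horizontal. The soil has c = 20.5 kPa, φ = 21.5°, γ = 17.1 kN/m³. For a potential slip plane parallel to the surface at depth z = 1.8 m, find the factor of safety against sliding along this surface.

For an infinite slope with a slip plane parallel to the surface (no pore pressure): FS = [c + γz cos²β tanφ] / [γz sinβ cosβ].
γz = 17.1·1.8 = 30.78 kN/m²
Numerator = 20.5 + 30.78·cos²18.0°·tan21.5° = 20.5 + 30.78·0.9045·0.3939 = 31.467 kPa
Denominator = 30.78·sin18.0°·cos18.0° = 30.78·0.3090·0.9511 = 9.046 kPa
FS = 31.467 / 9.046 = 3.479

FS = 3.48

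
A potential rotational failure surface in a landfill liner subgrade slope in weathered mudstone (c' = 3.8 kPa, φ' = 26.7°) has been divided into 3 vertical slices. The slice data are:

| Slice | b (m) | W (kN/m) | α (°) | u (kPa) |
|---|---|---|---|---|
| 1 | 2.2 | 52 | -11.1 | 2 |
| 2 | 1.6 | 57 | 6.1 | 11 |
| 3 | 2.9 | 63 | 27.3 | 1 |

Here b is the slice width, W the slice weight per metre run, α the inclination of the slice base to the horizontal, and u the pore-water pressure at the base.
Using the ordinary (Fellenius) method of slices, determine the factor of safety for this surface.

FS = 3.87

Ordinary method of slices: FS = Σ[c'·Δl_i + (W_i cosα_i − u_i·Δl_i)·tanφ'] / Σ W_i sinα_i, with Δl_i = b_i / cosα_i.
Slice 1: Δl = 2.2/cos(-11.1°) = 2.242 m; N'_1 = 52·cos(-11.1°) − 2·2.242 = 46.5; c'Δl = 8.52; W sinα = -10.0
Slice 2: Δl = 1.6/cos6.1° = 1.609 m; N'_2 = 57·cos6.1° − 11·1.609 = 39.0; c'Δl = 6.11; W sinα = 6.1
Slice 3: Δl = 2.9/cos27.3° = 3.263 m; N'_3 = 63·cos27.3° − 1·3.263 = 52.7; c'Δl = 12.40; W sinα = 28.9
Σc'Δl = 27.0 kN/m; ΣN' = 138.2 kN/m; ΣW sinα = 24.9 kN/m
Resisting = 27.0 + 138.2·tan26.7° = 27.0 + 69.5 = 96.6 kN/m
FS = 96.6 / 24.9 = 3.872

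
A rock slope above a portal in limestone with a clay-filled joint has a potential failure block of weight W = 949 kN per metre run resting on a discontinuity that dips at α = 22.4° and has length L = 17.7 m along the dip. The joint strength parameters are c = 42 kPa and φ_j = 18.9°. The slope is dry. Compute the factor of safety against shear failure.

Resolving the block weight along and normal to the plane and applying the Mohr–Coulomb strength on the joint:
N' = W cosα = 949·cos22.4° = 877.4 kN/m
Driving force T = W sinα = 949·sin22.4° = 361.6 kN/m
Resisting force R = c·L + N'·tanφ_j = 42·17.7 + 877.4·tan18.9° = 743.4 + 300.4 = 1043.8 kN/m
FS = R / T = 1043.8 / 361.6 = 2.886

FS = 2.89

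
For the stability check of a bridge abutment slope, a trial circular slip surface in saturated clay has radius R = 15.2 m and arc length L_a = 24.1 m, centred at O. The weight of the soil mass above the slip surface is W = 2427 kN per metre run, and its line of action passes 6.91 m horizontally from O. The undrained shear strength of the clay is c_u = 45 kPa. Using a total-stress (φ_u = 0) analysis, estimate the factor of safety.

FS = 0.98

Taking moments about the centre O, the resisting moment is provided by the undrained shear strength acting along the arc:
M_R = c_u·L_a·R = 45·24.10·15.2 = 16484.4 kN·m/m
M_D = W·d = 2427·6.91 = 16770.6 kN·m/m
FS = M_R / M_D = 16484.4 / 16770.6 = 0.983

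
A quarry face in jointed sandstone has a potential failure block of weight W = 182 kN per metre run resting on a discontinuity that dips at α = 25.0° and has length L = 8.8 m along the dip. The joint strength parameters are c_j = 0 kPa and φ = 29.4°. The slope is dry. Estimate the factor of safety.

FS = 1.21

Resolving the block weight along and normal to the plane and applying the Mohr–Coulomb strength on the joint:
N' = W cosα = 182·cos25.0° = 164.9 kN/m
Driving force T = W sinα = 182·sin25.0° = 76.9 kN/m
Resisting force R = c_j·L + N'·tanφ = 0·8.8 + 164.9·tan29.4° = 0.0 + 92.9 = 92.9 kN/m
FS = R / T = 92.9 / 76.9 = 1.208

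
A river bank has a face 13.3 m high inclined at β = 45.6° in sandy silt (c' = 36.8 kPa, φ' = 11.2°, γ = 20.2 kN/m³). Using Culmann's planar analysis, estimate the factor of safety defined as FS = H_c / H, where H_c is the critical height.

FS = 2.20

H_c = (4c'/γ) · sinβ cosφ' / [1 − cos(β − φ')]
    = (4·36.8/20.2) · sin45.6°·cos11.2° / [1 − cos34.4°]
    = 7.287 · 0.7009 / 0.1749 = 29.20 m
FS = H_c / H = 29.20 / 13.3 = 2.196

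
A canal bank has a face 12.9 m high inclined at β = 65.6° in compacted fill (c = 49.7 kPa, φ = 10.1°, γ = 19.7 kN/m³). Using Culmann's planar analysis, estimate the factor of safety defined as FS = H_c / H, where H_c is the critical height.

H_c = (4c/γ) · sinβ cosφ / [1 − cos(β − φ)]
    = (4·49.7/19.7) · sin65.6°·cos10.1° / [1 − cos55.5°]
    = 10.091 · 0.8966 / 0.4336 = 20.87 m
FS = H_c / H = 20.87 / 12.9 = 1.618

FS = 1.62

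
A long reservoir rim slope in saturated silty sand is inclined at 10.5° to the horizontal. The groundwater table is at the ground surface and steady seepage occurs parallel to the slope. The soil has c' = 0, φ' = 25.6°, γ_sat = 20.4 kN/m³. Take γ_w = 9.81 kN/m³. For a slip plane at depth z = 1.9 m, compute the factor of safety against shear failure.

FS = 1.34

With seepage parallel to the slope and the water table at the surface, the effective normal stress on the slip plane uses the buoyant unit weight γ' = γ_sat − γ_w while the driving shear stress uses γ_sat:
FS = [c' + γ' z cos²β tanφ'] / [γ_sat z sinβ cosβ]
(For c' = 0 this reduces to FS = (γ'/γ_sat)·tanφ'/tanβ.)
γ' = 20.4 − 9.81 = 10.59 kN/m³
Numerator = 0.0 + 10.59·1.9·cos²10.5°·tan25.6° = 0.0 + 10.59·1.9·0.9668·0.4791 = 9.320 kPa
Denominator = 20.4·1.9·sin10.5°·cos10.5° = 20.4·1.9·0.1822·0.9833 = 6.945 kPa
FS = 9.320 / 6.945 = 1.342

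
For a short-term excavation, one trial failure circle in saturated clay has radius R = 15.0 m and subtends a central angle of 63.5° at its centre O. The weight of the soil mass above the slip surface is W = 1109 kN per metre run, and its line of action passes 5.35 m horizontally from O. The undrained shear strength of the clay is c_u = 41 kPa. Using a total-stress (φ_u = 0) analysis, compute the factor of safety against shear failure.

Taking moments about the centre O, the resisting moment is provided by the undrained shear strength acting along the arc:
Arc length L_a = R·θ = 15.0·(63.5°·π/180) = 15.0·1.1083 = 16.62 m
M_R = c_u·L_a·R = 41·16.62·15.0 = 10223.9 kN·m/m
M_D = W·d = 1109·5.35 = 5933.1 kN·m/m
FS = M_R / M_D = 10223.9 / 5933.1 = 1.723

FS = 1.72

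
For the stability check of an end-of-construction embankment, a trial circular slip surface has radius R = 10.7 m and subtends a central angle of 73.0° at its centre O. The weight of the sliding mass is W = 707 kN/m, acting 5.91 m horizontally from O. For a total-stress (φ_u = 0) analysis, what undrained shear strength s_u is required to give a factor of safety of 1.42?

FS = s_u·L_a·R / (W·d), so s_u = FS·W·d / (L_a·R).
Arc length L_a = R·θ = 10.7·(73.0°·π/180) = 10.7·1.2741 = 13.63 m
s_u = 1.42·707·5.91 / (13.63·10.7) = 5933.3 / 145.87 = 40.67 kPa

s_u = 40.7 kPa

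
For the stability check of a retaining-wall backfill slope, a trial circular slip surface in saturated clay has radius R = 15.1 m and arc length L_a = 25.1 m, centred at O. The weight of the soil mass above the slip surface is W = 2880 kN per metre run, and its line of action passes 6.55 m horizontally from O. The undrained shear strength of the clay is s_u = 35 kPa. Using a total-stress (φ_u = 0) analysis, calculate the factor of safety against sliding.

FS = 0.70

Taking moments about the centre O, the resisting moment is provided by the undrained shear strength acting along the arc:
M_R = s_u·L_a·R = 35·25.10·15.1 = 13265.4 kN·m/m
M_D = W·d = 2880·6.55 = 18864.0 kN·m/m
FS = M_R / M_D = 13265.4 / 18864.0 = 0.703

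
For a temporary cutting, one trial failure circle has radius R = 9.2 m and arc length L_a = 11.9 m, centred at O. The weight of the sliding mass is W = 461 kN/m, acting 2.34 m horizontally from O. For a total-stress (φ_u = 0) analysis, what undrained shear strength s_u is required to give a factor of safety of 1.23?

FS = s_u·L_a·R / (W·d), so s_u = FS·W·d / (L_a·R).
s_u = 1.23·461·2.34 / (11.90·9.2) = 1326.9 / 109.48 = 12.12 kPa

s_u = 12.1 kPa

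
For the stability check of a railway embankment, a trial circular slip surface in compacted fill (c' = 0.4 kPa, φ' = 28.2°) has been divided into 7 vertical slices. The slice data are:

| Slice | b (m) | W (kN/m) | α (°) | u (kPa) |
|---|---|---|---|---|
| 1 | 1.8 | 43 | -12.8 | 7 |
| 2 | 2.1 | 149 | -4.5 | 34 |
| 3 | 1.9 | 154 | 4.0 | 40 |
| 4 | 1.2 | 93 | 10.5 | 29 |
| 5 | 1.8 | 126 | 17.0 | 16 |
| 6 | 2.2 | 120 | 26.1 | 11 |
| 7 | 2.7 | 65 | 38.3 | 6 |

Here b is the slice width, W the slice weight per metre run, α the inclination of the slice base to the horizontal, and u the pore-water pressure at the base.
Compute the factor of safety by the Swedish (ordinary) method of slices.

Ordinary method of slices: FS = Σ[c'·Δl_i + (W_i cosα_i − u_i·Δl_i)·tanφ'] / Σ W_i sinα_i, with Δl_i = b_i / cosα_i.
Slice 1: Δl = 1.8/cos(-12.8°) = 1.846 m; N'_1 = 43·cos(-12.8°) − 7·1.846 = 29.0; c'Δl = 0.74; W sinα = -9.5
Slice 2: Δl = 2.1/cos(-4.5°) = 2.106 m; N'_2 = 149·cos(-4.5°) − 34·2.106 = 76.9; c'Δl = 0.84; W sinα = -11.7
Slice 3: Δl = 1.9/cos4.0° = 1.905 m; N'_3 = 154·cos4.0° − 40·1.905 = 77.4; c'Δl = 0.76; W sinα = 10.7
Slice 4: Δl = 1.2/cos10.5° = 1.220 m; N'_4 = 93·cos10.5° − 29·1.220 = 56.1; c'Δl = 0.49; W sinα = 16.9
Slice 5: Δl = 1.8/cos17.0° = 1.882 m; N'_5 = 126·cos17.0° − 16·1.882 = 90.4; c'Δl = 0.75; W sinα = 36.8
Slice 6: Δl = 2.2/cos26.1° = 2.450 m; N'_6 = 120·cos26.1° − 11·2.450 = 80.8; c'Δl = 0.98; W sinα = 52.8
Slice 7: Δl = 2.7/cos38.3° = 3.440 m; N'_7 = 65·cos38.3° − 6·3.440 = 30.4; c'Δl = 1.38; W sinα = 40.3
Σc'Δl = 5.9 kN/m; ΣN' = 441.0 kN/m; ΣW sinα = 136.4 kN/m
Resisting = 5.9 + 441.0·tan28.2° = 5.9 + 236.5 = 242.4 kN/m
FS = 242.4 / 136.4 = 1.777

FS = 1.78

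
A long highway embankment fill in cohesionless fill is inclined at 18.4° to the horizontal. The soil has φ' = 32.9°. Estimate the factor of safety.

For a dry cohesionless infinite slope the factor of safety is FS = tanφ' / tanβ.
FS = tan32.9° / tan18.4° = 0.6469 / 0.3327 = 1.945

FS = 1.94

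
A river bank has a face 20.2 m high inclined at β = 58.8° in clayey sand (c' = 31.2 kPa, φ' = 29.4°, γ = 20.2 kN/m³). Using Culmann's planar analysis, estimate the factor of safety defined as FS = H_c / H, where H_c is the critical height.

H_c = (4c'/γ) · sinβ cosφ' / [1 − cos(β − φ')]
    = (4·31.2/20.2) · sin58.8°·cos29.4° / [1 − cos29.4°]
    = 6.178 · 0.7452 / 0.1288 = 35.75 m
FS = H_c / H = 35.75 / 20.2 = 1.770

FS = 1.77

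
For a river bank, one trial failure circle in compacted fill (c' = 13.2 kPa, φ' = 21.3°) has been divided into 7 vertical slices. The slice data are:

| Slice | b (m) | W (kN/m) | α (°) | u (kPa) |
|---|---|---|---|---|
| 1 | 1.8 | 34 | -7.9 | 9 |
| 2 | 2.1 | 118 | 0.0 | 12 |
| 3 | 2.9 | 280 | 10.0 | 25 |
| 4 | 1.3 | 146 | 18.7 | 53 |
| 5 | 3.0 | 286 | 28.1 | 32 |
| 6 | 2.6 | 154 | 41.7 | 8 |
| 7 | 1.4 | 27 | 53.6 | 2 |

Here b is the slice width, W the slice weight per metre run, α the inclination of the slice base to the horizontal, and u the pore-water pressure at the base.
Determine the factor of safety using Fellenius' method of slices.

Ordinary method of slices: FS = Σ[c'·Δl_i + (W_i cosα_i − u_i·Δl_i)·tanφ'] / Σ W_i sinα_i, with Δl_i = b_i / cosα_i.
Slice 1: Δl = 1.8/cos(-7.9°) = 1.817 m; N'_1 = 34·cos(-7.9°) − 9·1.817 = 17.3; c'Δl = 23.99; W sinα = -4.7
Slice 2: Δl = 2.1/cos0.0° = 2.100 m; N'_2 = 118·cos0.0° − 12·2.100 = 92.8; c'Δl = 27.72; W sinα = 0.0
Slice 3: Δl = 2.9/cos10.0° = 2.945 m; N'_3 = 280·cos10.0° − 25·2.945 = 202.1; c'Δl = 38.87; W sinα = 48.6
Slice 4: Δl = 1.3/cos18.7° = 1.372 m; N'_4 = 146·cos18.7° − 53·1.372 = 65.6; c'Δl = 18.12; W sinα = 46.8
Slice 5: Δl = 3.0/cos28.1° = 3.401 m; N'_5 = 286·cos28.1° − 32·3.401 = 143.5; c'Δl = 44.89; W sinα = 134.7
Slice 6: Δl = 2.6/cos41.7° = 3.482 m; N'_6 = 154·cos41.7° − 8·3.482 = 87.1; c'Δl = 45.97; W sinα = 102.4
Slice 7: Δl = 1.4/cos53.6° = 2.359 m; N'_7 = 27·cos53.6° − 2·2.359 = 11.3; c'Δl = 31.14; W sinα = 21.7
Σc'Δl = 230.7 kN/m; ΣN' = 619.7 kN/m; ΣW sinα = 349.6 kN/m
Resisting = 230.7 + 619.7·tan21.3° = 230.7 + 241.6 = 472.3 kN/m
FS = 472.3 / 349.6 = 1.351

FS = 1.35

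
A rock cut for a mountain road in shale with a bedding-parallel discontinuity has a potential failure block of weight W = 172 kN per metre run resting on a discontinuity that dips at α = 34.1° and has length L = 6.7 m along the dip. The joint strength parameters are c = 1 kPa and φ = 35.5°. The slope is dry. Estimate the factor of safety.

Resolving the block weight along and normal to the plane and applying the Mohr–Coulomb strength on the joint:
N' = W cosα = 172·cos34.1° = 142.4 kN/m
Driving force T = W sinα = 172·sin34.1° = 96.4 kN/m
Resisting force R = c·L + N'·tanφ = 1·6.7 + 142.4·tan35.5° = 6.7 + 101.6 = 108.3 kN/m
FS = R / T = 108.3 / 96.4 = 1.123

FS = 1.12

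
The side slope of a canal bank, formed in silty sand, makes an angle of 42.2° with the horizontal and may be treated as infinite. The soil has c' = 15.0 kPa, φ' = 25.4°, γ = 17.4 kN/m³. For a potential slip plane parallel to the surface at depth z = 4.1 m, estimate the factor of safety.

For an infinite slope with a slip plane parallel to the surface (no pore pressure): FS = [c' + γz cos²β tanφ'] / [γz sinβ cosβ].
γz = 17.4·4.1 = 71.34 kN/m²
Numerator = 15.0 + 71.34·cos²42.2°·tan25.4° = 15.0 + 71.34·0.5488·0.4748 = 33.590 kPa
Denominator = 71.34·sin42.2°·cos42.2° = 71.34·0.6717·0.7408 = 35.500 kPa
FS = 33.590 / 35.500 = 0.946

FS = 0.95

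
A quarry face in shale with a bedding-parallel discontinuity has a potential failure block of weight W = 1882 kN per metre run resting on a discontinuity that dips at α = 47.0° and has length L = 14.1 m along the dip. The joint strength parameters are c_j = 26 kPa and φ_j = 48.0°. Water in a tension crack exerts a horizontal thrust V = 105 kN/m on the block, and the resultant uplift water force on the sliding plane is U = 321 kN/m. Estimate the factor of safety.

Resolving the block weight along and normal to the plane and applying the Mohr–Coulomb strength on the joint:
N' = W cosα − U − V sinα = 1882·cos47.0° − 321 − 105·sin47.0° = 885.7 kN/m
Driving force T = W sinα + V cosα = 1882·sin47.0° + 105·cos47.0° = 1448.0 kN/m
Resisting force R = c_j·L + N'·tanφ_j = 26·14.1 + 885.7·tan48.0° = 366.6 + 983.7 = 1350.3 kN/m
FS = R / T = 1350.3 / 1448.0 = 0.933

FS = 0.93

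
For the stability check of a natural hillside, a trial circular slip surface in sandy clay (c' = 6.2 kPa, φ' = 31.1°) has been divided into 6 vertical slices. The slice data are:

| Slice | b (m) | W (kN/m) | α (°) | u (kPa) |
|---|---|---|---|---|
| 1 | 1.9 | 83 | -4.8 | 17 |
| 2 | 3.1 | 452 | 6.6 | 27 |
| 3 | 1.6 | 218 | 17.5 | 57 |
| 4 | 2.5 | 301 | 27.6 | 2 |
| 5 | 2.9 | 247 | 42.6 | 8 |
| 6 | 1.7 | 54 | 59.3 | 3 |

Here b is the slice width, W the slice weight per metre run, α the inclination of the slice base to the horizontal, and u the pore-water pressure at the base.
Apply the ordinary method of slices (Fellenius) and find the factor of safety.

FS = 1.47

Ordinary method of slices: FS = Σ[c'·Δl_i + (W_i cosα_i − u_i·Δl_i)·tanφ'] / Σ W_i sinα_i, with Δl_i = b_i / cosα_i.
Slice 1: Δl = 1.9/cos(-4.8°) = 1.907 m; N'_1 = 83·cos(-4.8°) − 17·1.907 = 50.3; c'Δl = 11.82; W sinα = -6.9
Slice 2: Δl = 3.1/cos6.6° = 3.121 m; N'_2 = 452·cos6.6° − 27·3.121 = 364.7; c'Δl = 19.35; W sinα = 52.0
Slice 3: Δl = 1.6/cos17.5° = 1.678 m; N'_3 = 218·cos17.5° − 57·1.678 = 112.3; c'Δl = 10.40; W sinα = 65.6
Slice 4: Δl = 2.5/cos27.6° = 2.821 m; N'_4 = 301·cos27.6° − 2·2.821 = 261.1; c'Δl = 17.49; W sinα = 139.5
Slice 5: Δl = 2.9/cos42.6° = 3.940 m; N'_5 = 247·cos42.6° − 8·3.940 = 150.3; c'Δl = 24.43; W sinα = 167.2
Slice 6: Δl = 1.7/cos59.3° = 3.330 m; N'_6 = 54·cos59.3° − 3·3.330 = 17.6; c'Δl = 20.64; W sinα = 46.4
Σc'Δl = 104.1 kN/m; ΣN' = 956.3 kN/m; ΣW sinα = 463.6 kN/m
Resisting = 104.1 + 956.3·tan31.1° = 104.1 + 576.9 = 681.0 kN/m
FS = 681.0 / 463.6 = 1.469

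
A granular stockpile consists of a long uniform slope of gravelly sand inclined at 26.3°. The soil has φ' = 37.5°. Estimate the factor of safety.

FS = 1.55

For a dry cohesionless infinite slope the factor of safety is FS = tanφ' / tanβ.
FS = tan37.5° / tan26.3° = 0.7673 / 0.4942 = 1.553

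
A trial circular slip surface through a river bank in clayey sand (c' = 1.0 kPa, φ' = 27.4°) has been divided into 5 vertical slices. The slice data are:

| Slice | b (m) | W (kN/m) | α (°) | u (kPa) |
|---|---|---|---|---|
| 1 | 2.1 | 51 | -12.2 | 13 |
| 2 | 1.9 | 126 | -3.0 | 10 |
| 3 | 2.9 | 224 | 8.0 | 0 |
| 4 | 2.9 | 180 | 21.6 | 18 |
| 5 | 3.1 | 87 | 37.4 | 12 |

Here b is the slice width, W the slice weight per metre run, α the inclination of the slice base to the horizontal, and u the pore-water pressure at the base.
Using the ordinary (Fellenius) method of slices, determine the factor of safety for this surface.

Ordinary method of slices: FS = Σ[c'·Δl_i + (W_i cosα_i − u_i·Δl_i)·tanφ'] / Σ W_i sinα_i, with Δl_i = b_i / cosα_i.
Slice 1: Δl = 2.1/cos(-12.2°) = 2.149 m; N'_1 = 51·cos(-12.2°) − 13·2.149 = 21.9; c'Δl = 2.15; W sinα = -10.8
Slice 2: Δl = 1.9/cos(-3.0°) = 1.903 m; N'_2 = 126·cos(-3.0°) − 10·1.903 = 106.8; c'Δl = 1.90; W sinα = -6.6
Slice 3: Δl = 2.9/cos8.0° = 2.928 m; N'_3 = 224·cos8.0° − 0·2.928 = 221.8; c'Δl = 2.93; W sinα = 31.2
Slice 4: Δl = 2.9/cos21.6° = 3.119 m; N'_4 = 180·cos21.6° − 18·3.119 = 111.2; c'Δl = 3.12; W sinα = 66.3
Slice 5: Δl = 3.1/cos37.4° = 3.902 m; N'_5 = 87·cos37.4° − 12·3.902 = 22.3; c'Δl = 3.90; W sinα = 52.8
Σc'Δl = 14.0 kN/m; ΣN' = 484.0 kN/m; ΣW sinα = 132.9 kN/m
Resisting = 14.0 + 484.0·tan27.4° = 14.0 + 250.9 = 264.9 kN/m
FS = 264.9 / 132.9 = 1.993

FS = 1.99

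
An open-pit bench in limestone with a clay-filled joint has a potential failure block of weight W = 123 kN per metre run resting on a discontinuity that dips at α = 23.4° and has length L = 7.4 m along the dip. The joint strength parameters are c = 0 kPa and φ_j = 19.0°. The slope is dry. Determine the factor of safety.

Resolving the block weight along and normal to the plane and applying the Mohr–Coulomb strength on the joint:
N' = W cosα = 123·cos23.4° = 112.9 kN/m
Driving force T = W sinα = 123·sin23.4° = 48.8 kN/m
Resisting force R = c·L + N'·tanφ_j = 0·7.4 + 112.9·tan19.0° = 0.0 + 38.9 = 38.9 kN/m
FS = R / T = 38.9 / 48.8 = 0.796

FS = 0.80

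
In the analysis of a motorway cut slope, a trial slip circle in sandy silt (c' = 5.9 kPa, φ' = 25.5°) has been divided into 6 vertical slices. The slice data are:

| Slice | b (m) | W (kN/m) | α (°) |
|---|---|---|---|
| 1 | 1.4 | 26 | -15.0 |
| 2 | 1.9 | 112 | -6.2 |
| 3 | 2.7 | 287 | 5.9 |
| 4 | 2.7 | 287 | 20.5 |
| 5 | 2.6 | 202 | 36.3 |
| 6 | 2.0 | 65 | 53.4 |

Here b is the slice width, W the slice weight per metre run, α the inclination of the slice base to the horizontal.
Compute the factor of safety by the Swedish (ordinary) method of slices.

FS = 1.83

Ordinary method of slices: FS = Σ[c'·Δl_i + (W_i cosα_i)·tanφ'] / Σ W_i sinα_i, with Δl_i = b_i / cosα_i.
Slice 1: Δl = 1.4/cos(-15.0°) = 1.449 m; N'_1 = 26·cos(-15.0°) = 25.1; c'Δl = 8.55; W sinα = -6.7
Slice 2: Δl = 1.9/cos(-6.2°) = 1.911 m; N'_2 = 112·cos(-6.2°) = 111.3; c'Δl = 11.28; W sinα = -12.1
Slice 3: Δl = 2.7/cos5.9° = 2.714 m; N'_3 = 287·cos5.9° = 285.5; c'Δl = 16.01; W sinα = 29.5
Slice 4: Δl = 2.7/cos20.5° = 2.883 m; N'_4 = 287·cos20.5° = 268.8; c'Δl = 17.01; W sinα = 100.5
Slice 5: Δl = 2.6/cos36.3° = 3.226 m; N'_5 = 202·cos36.3° = 162.8; c'Δl = 19.03; W sinα = 119.6
Slice 6: Δl = 2.0/cos53.4° = 3.354 m; N'_6 = 65·cos53.4° = 38.8; c'Δl = 19.79; W sinα = 52.2
Σc'Δl = 91.7 kN/m; ΣN' = 892.3 kN/m; ΣW sinα = 283.0 kN/m
Resisting = 91.7 + 892.3·tan25.5° = 91.7 + 425.6 = 517.3 kN/m
FS = 517.3 / 283.0 = 1.828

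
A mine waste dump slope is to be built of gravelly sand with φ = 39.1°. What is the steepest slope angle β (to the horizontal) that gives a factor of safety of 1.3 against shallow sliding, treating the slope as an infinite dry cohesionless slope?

For an infinite dry cohesionless slope FS = tanφ/tanβ, so tanβ = tanφ / FS.
tanβ = tan39.1° / 1.3 = 0.8127 / 1.3 = 0.6251
β = arctan(0.6251) = 32.01°

β = 32.0°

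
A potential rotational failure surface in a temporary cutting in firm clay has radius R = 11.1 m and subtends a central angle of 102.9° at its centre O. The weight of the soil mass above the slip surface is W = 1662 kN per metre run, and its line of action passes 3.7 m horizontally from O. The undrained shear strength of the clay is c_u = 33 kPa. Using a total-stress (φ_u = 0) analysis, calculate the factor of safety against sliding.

FS = 1.19

Taking moments about the centre O, the resisting moment is provided by the undrained shear strength acting along the arc:
Arc length L_a = R·θ = 11.1·(102.9°·π/180) = 11.1·1.7959 = 19.93 m
M_R = c_u·L_a·R = 33·19.93·11.1 = 7302.2 kN·m/m
M_D = W·d = 1662·3.7 = 6149.4 kN·m/m
FS = M_R / M_D = 7302.2 / 6149.4 = 1.187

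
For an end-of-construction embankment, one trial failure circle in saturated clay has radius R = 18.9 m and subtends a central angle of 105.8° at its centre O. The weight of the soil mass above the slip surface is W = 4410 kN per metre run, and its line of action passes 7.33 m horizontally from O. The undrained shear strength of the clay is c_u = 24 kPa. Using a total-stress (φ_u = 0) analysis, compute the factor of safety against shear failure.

FS = 0.49

Taking moments about the centre O, the resisting moment is provided by the undrained shear strength acting along the arc:
Arc length L_a = R·θ = 18.9·(105.8°·π/180) = 18.9·1.8466 = 34.90 m
M_R = c_u·L_a·R = 24·34.90·18.9 = 15830.6 kN·m/m
M_D = W·d = 4410·7.33 = 32325.3 kN·m/m
FS = M_R / M_D = 15830.6 / 32325.3 = 0.490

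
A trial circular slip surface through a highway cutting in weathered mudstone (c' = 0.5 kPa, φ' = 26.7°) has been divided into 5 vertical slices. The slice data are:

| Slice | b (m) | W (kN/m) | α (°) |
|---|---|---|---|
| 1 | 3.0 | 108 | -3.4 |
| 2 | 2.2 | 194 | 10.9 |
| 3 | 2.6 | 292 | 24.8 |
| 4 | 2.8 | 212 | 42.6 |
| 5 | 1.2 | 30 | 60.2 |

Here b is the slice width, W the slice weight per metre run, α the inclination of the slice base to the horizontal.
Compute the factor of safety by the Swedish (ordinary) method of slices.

Ordinary method of slices: FS = Σ[c'·Δl_i + (W_i cosα_i)·tanφ'] / Σ W_i sinα_i, with Δl_i = b_i / cosα_i.
Slice 1: Δl = 3.0/cos(-3.4°) = 3.005 m; N'_1 = 108·cos(-3.4°) = 107.8; c'Δl = 1.50; W sinα = -6.4
Slice 2: Δl = 2.2/cos10.9° = 2.240 m; N'_2 = 194·cos10.9° = 190.5; c'Δl = 1.12; W sinα = 36.7
Slice 3: Δl = 2.6/cos24.8° = 2.864 m; N'_3 = 292·cos24.8° = 265.1; c'Δl = 1.43; W sinα = 122.5
Slice 4: Δl = 2.8/cos42.6° = 3.804 m; N'_4 = 212·cos42.6° = 156.1; c'Δl = 1.90; W sinα = 143.5
Slice 5: Δl = 1.2/cos60.2° = 2.415 m; N'_5 = 30·cos60.2° = 14.9; c'Δl = 1.21; W sinα = 26.0
Σc'Δl = 7.2 kN/m; ΣN' = 734.3 kN/m; ΣW sinα = 322.3 kN/m
Resisting = 7.2 + 734.3·tan26.7° = 7.2 + 369.3 = 376.5 kN/m
FS = 376.5 / 322.3 = 1.168

FS = 1.17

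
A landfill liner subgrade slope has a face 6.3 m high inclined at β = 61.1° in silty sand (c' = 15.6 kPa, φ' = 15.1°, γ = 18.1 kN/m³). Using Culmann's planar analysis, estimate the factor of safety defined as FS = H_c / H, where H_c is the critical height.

FS = 1.51

H_c = (4c'/γ) · sinβ cosφ' / [1 − cos(β − φ')]
    = (4·15.6/18.1) · sin61.1°·cos15.1° / [1 − cos46.0°]
    = 3.448 · 0.8452 / 0.3053 = 9.54 m
FS = H_c / H = 9.54 / 6.3 = 1.515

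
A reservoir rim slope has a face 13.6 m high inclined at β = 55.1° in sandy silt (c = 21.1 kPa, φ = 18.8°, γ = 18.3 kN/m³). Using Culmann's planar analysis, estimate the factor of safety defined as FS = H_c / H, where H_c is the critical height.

FS = 1.36

H_c = (4c/γ) · sinβ cosφ / [1 − cos(β − φ)]
    = (4·21.1/18.3) · sin55.1°·cos18.8° / [1 − cos36.3°]
    = 4.612 · 0.7764 / 0.1941 = 18.45 m
FS = H_c / H = 18.45 / 13.6 = 1.357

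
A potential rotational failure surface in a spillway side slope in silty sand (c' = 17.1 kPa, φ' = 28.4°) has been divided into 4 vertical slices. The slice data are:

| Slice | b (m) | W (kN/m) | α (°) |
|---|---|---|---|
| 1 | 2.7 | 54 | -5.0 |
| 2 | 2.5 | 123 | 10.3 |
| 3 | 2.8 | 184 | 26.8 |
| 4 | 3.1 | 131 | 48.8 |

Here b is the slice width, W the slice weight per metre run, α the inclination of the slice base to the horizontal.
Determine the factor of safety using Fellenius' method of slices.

FS = 2.28

Ordinary method of slices: FS = Σ[c'·Δl_i + (W_i cosα_i)·tanφ'] / Σ W_i sinα_i, with Δl_i = b_i / cosα_i.
Slice 1: Δl = 2.7/cos(-5.0°) = 2.710 m; N'_1 = 54·cos(-5.0°) = 53.8; c'Δl = 46.35; W sinα = -4.7
Slice 2: Δl = 2.5/cos10.3° = 2.541 m; N'_2 = 123·cos10.3° = 121.0; c'Δl = 43.45; W sinα = 22.0
Slice 3: Δl = 2.8/cos26.8° = 3.137 m; N'_3 = 184·cos26.8° = 164.2; c'Δl = 53.64; W sinα = 83.0
Slice 4: Δl = 3.1/cos48.8° = 4.706 m; N'_4 = 131·cos48.8° = 86.3; c'Δl = 80.48; W sinα = 98.6
Σc'Δl = 223.9 kN/m; ΣN' = 425.3 kN/m; ΣW sinα = 198.8 kN/m
Resisting = 223.9 + 425.3·tan28.4° = 223.9 + 230.0 = 453.9 kN/m
FS = 453.9 / 198.8 = 2.283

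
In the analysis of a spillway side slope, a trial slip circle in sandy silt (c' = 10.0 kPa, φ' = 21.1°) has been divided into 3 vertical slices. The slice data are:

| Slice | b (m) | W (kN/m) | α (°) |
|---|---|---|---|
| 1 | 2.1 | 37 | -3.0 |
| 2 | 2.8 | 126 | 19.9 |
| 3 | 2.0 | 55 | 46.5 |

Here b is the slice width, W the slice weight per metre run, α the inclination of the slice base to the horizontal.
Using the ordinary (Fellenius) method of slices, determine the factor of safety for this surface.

FS = 1.91

Ordinary method of slices: FS = Σ[c'·Δl_i + (W_i cosα_i)·tanφ'] / Σ W_i sinα_i, with Δl_i = b_i / cosα_i.
Slice 1: Δl = 2.1/cos(-3.0°) = 2.103 m; N'_1 = 37·cos(-3.0°) = 36.9; c'Δl = 21.03; W sinα = -1.9
Slice 2: Δl = 2.8/cos19.9° = 2.978 m; N'_2 = 126·cos19.9° = 118.5; c'Δl = 29.78; W sinα = 42.9
Slice 3: Δl = 2.0/cos46.5° = 2.905 m; N'_3 = 55·cos46.5° = 37.9; c'Δl = 29.05; W sinα = 39.9
Σc'Δl = 79.9 kN/m; ΣN' = 193.3 kN/m; ΣW sinα = 80.8 kN/m
Resisting = 79.9 + 193.3·tan21.1° = 79.9 + 74.6 = 154.4 kN/m
FS = 154.4 / 80.8 = 1.910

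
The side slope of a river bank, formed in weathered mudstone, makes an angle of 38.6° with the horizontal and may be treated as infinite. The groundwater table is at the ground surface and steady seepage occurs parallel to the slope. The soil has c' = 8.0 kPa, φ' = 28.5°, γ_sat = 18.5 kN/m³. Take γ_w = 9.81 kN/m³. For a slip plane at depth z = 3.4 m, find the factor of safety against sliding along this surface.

FS = 0.58

With seepage parallel to the slope and the water table at the surface, the effective normal stress on the slip plane uses the buoyant unit weight γ' = γ_sat − γ_w while the driving shear stress uses γ_sat:
FS = [c' + γ' z cos²β tanφ'] / [γ_sat z sinβ cosβ]
γ' = 18.5 − 9.81 = 8.69 kN/m³
Numerator = 8.0 + 8.69·3.4·cos²38.6°·tan28.5° = 8.0 + 8.69·3.4·0.6108·0.5430 = 17.798 kPa
Denominator = 18.5·3.4·sin38.6°·cos38.6° = 18.5·3.4·0.6239·0.7815 = 30.668 kPa
FS = 17.798 / 30.668 = 0.580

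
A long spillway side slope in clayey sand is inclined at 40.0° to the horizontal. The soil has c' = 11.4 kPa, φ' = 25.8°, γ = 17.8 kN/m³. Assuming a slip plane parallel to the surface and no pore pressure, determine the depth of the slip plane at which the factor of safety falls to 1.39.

z = 1.60 m

Setting FS = 1.39 in FS = [c' + γz cos²β tanφ'] / [γz sinβ cosβ] and solving for z:
z = c' / [γ cosβ (FS·sinβ − cosβ·tanφ')]
  = 11.4 / [17.8·cos40.0°·(1.39·sin40.0° − cos40.0°·tan25.8°)]
  = 11.4 / [17.8·0.7660·(1.39·0.6428 − 0.7660·0.4834)]
  = 11.4 / 7.1335 = 1.598 m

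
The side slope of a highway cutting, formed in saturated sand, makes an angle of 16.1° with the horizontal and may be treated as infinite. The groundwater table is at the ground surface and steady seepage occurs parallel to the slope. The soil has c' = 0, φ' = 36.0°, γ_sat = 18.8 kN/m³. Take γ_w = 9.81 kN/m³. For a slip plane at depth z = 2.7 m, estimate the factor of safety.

With seepage parallel to the slope and the water table at the surface, the effective normal stress on the slip plane uses the buoyant unit weight γ' = γ_sat − γ_w while the driving shear stress uses γ_sat:
FS = [c' + γ' z cos²β tanφ'] / [γ_sat z sinβ cosβ]
(For c' = 0 this reduces to FS = (γ'/γ_sat)·tanφ'/tanβ.)
γ' = 18.8 − 9.81 = 8.99 kN/m³
Numerator = 0.0 + 8.99·2.7·cos²16.1°·tan36.0° = 0.0 + 8.99·2.7·0.9231·0.7265 = 16.279 kPa
Denominator = 18.8·2.7·sin16.1°·cos16.1° = 18.8·2.7·0.2773·0.9608 = 13.524 kPa
FS = 16.279 / 13.524 = 1.204

FS = 1.20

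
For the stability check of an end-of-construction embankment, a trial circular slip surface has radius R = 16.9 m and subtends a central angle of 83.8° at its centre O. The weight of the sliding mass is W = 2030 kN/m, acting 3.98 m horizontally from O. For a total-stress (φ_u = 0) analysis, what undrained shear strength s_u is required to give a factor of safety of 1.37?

FS = s_u·L_a·R / (W·d), so s_u = FS·W·d / (L_a·R).
Arc length L_a = R·θ = 16.9·(83.8°·π/180) = 16.9·1.4626 = 24.72 m
s_u = 1.37·2030·3.98 / (24.72·16.9) = 11068.8 / 417.73 = 26.50 kPa

s_u = 26.5 kPa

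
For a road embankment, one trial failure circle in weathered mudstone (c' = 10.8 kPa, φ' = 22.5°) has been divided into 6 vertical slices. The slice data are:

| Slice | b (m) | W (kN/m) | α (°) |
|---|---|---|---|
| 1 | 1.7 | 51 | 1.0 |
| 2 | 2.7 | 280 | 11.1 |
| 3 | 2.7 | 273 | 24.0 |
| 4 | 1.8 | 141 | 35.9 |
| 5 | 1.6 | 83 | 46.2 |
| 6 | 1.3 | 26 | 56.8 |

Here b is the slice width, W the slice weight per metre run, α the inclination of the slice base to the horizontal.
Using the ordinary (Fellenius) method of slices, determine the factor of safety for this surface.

Ordinary method of slices: FS = Σ[c'·Δl_i + (W_i cosα_i)·tanφ'] / Σ W_i sinα_i, with Δl_i = b_i / cosα_i.
Slice 1: Δl = 1.7/cos1.0° = 1.700 m; N'_1 = 51·cos1.0° = 51.0; c'Δl = 18.36; W sinα = 0.9
Slice 2: Δl = 2.7/cos11.1° = 2.751 m; N'_2 = 280·cos11.1° = 274.8; c'Δl = 29.72; W sinα = 53.9
Slice 3: Δl = 2.7/cos24.0° = 2.956 m; N'_3 = 273·cos24.0° = 249.4; c'Δl = 31.92; W sinα = 111.0
Slice 4: Δl = 1.8/cos35.9° = 2.222 m; N'_4 = 141·cos35.9° = 114.2; c'Δl = 24.00; W sinα = 82.7
Slice 5: Δl = 1.6/cos46.2° = 2.312 m; N'_5 = 83·cos46.2° = 57.4; c'Δl = 24.97; W sinα = 59.9
Slice 6: Δl = 1.3/cos56.8° = 2.374 m; N'_6 = 26·cos56.8° = 14.2; c'Δl = 25.64; W sinα = 21.8
Σc'Δl = 154.6 kN/m; ΣN' = 761.1 kN/m; ΣW sinα = 330.2 kN/m
Resisting = 154.6 + 761.1·tan22.5° = 154.6 + 315.2 = 469.8 kN/m
FS = 469.8 / 330.2 = 1.423

FS = 1.42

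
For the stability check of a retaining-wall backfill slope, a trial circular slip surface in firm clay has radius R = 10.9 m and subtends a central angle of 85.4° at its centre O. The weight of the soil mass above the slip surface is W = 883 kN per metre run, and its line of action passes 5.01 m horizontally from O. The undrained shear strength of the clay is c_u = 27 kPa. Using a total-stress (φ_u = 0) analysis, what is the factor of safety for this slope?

FS = 1.08

Taking moments about the centre O, the resisting moment is provided by the undrained shear strength acting along the arc:
Arc length L_a = R·θ = 10.9·(85.4°·π/180) = 10.9·1.4905 = 16.25 m
M_R = c_u·L_a·R = 27·16.25·10.9 = 4781.4 kN·m/m
M_D = W·d = 883·5.01 = 4423.8 kN·m/m
FS = M_R / M_D = 4781.4 / 4423.8 = 1.081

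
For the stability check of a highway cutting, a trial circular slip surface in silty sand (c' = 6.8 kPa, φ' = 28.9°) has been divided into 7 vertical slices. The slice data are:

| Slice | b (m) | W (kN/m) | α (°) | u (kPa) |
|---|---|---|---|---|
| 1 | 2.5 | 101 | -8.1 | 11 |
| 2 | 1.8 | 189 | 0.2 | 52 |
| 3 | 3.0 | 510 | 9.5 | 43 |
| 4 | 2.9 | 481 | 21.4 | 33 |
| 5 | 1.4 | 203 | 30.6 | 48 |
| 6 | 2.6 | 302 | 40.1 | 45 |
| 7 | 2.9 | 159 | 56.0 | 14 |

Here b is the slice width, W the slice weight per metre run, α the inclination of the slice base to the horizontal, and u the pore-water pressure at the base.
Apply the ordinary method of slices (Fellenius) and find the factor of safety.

Ordinary method of slices: FS = Σ[c'·Δl_i + (W_i cosα_i − u_i·Δl_i)·tanφ'] / Σ W_i sinα_i, with Δl_i = b_i / cosα_i.
Slice 1: Δl = 2.5/cos(-8.1°) = 2.525 m; N'_1 = 101·cos(-8.1°) − 11·2.525 = 72.2; c'Δl = 17.17; W sinα = -14.2
Slice 2: Δl = 1.8/cos0.2° = 1.800 m; N'_2 = 189·cos0.2° − 52·1.800 = 95.4; c'Δl = 12.24; W sinα = 0.7
Slice 3: Δl = 3.0/cos9.5° = 3.042 m; N'_3 = 510·cos9.5° − 43·3.042 = 372.2; c'Δl = 20.68; W sinα = 84.2
Slice 4: Δl = 2.9/cos21.4° = 3.115 m; N'_4 = 481·cos21.4° − 33·3.115 = 345.1; c'Δl = 21.18; W sinα = 175.5
Slice 5: Δl = 1.4/cos30.6° = 1.627 m; N'_5 = 203·cos30.6° − 48·1.627 = 96.7; c'Δl = 11.06; W sinα = 103.3
Slice 6: Δl = 2.6/cos40.1° = 3.399 m; N'_6 = 302·cos40.1° − 45·3.399 = 78.0; c'Δl = 23.11; W sinα = 194.5
Slice 7: Δl = 2.9/cos56.0° = 5.186 m; N'_7 = 159·cos56.0° − 14·5.186 = 16.3; c'Δl = 35.27; W sinα = 131.8
Σc'Δl = 140.7 kN/m; ΣN' = 1075.9 kN/m; ΣW sinα = 675.8 kN/m
Resisting = 140.7 + 1075.9·tan28.9° = 140.7 + 593.9 = 734.6 kN/m
FS = 734.6 / 675.8 = 1.087

FS = 1.09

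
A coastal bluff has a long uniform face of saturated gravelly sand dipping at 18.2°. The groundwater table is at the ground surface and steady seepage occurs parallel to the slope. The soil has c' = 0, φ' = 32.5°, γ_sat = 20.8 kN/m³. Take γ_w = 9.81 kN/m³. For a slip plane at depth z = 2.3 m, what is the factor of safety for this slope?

FS = 1.02

With seepage parallel to the slope and the water table at the surface, the effective normal stress on the slip plane uses the buoyant unit weight γ' = γ_sat − γ_w while the driving shear stress uses γ_sat:
FS = [c' + γ' z cos²β tanφ'] / [γ_sat z sinβ cosβ]
(For c' = 0 this reduces to FS = (γ'/γ_sat)·tanφ'/tanβ.)
γ' = 20.8 − 9.81 = 10.99 kN/m³
Numerator = 0.0 + 10.99·2.3·cos²18.2°·tan32.5° = 0.0 + 10.99·2.3·0.9024·0.6371 = 14.532 kPa
Denominator = 20.8·2.3·sin18.2°·cos18.2° = 20.8·2.3·0.3123·0.9500 = 14.195 kPa
FS = 14.532 / 14.195 = 1.024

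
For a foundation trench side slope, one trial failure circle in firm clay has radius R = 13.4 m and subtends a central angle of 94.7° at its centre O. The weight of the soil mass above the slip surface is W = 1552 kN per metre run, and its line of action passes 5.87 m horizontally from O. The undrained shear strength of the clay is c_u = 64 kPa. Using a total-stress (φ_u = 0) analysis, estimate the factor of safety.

FS = 2.08

Taking moments about the centre O, the resisting moment is provided by the undrained shear strength acting along the arc:
Arc length L_a = R·θ = 13.4·(94.7°·π/180) = 13.4·1.6528 = 22.15 m
M_R = c_u·L_a·R = 64·22.15·13.4 = 18994.0 kN·m/m
M_D = W·d = 1552·5.87 = 9110.2 kN·m/m
FS = M_R / M_D = 18994.0 / 9110.2 = 2.085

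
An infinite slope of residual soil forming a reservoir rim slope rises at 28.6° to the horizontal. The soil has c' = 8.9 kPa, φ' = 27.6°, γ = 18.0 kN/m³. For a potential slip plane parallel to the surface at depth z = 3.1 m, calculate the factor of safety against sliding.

For an infinite slope with a slip plane parallel to the surface (no pore pressure): FS = [c' + γz cos²β tanφ'] / [γz sinβ cosβ].
γz = 18.0·3.1 = 55.80 kN/m²
Numerator = 8.9 + 55.80·cos²28.6°·tan27.6° = 8.9 + 55.80·0.7709·0.5228 = 31.387 kPa
Denominator = 55.80·sin28.6°·cos28.6° = 55.80·0.4787·0.8780 = 23.452 kPa
FS = 31.387 / 23.452 = 1.338

FS = 1.34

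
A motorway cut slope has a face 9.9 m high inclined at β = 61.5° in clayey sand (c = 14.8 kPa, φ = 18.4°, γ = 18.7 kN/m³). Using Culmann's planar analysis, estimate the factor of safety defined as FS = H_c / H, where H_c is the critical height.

H_c = (4c/γ) · sinβ cosφ / [1 − cos(β − φ)]
    = (4·14.8/18.7) · sin61.5°·cos18.4° / [1 − cos43.1°]
    = 3.166 · 0.8339 / 0.2698 = 9.78 m
FS = H_c / H = 9.78 / 9.9 = 0.988

FS = 0.99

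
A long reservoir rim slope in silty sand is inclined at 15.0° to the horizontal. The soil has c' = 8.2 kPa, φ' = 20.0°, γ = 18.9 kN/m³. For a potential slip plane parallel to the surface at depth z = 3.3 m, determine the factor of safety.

FS = 1.88

For an infinite slope with a slip plane parallel to the surface (no pore pressure): FS = [c' + γz cos²β tanφ'] / [γz sinβ cosβ].
γz = 18.9·3.3 = 62.37 kN/m²
Numerator = 8.2 + 62.37·cos²15.0°·tan20.0° = 8.2 + 62.37·0.9330·0.3640 = 29.380 kPa
Denominator = 62.37·sin15.0°·cos15.0° = 62.37·0.2588·0.9659 = 15.592 kPa
FS = 29.380 / 15.592 = 1.884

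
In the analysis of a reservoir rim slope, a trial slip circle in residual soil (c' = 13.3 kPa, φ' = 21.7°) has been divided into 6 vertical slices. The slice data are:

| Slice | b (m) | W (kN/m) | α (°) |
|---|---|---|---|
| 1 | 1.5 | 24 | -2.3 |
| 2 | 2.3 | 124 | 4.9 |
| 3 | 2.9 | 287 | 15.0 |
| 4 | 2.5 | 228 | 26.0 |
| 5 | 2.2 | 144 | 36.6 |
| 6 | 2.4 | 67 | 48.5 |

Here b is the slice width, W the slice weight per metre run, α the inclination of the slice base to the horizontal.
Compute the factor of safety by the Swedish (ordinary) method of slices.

Ordinary method of slices: FS = Σ[c'·Δl_i + (W_i cosα_i)·tanφ'] / Σ W_i sinα_i, with Δl_i = b_i / cosα_i.
Slice 1: Δl = 1.5/cos(-2.3°) = 1.501 m; N'_1 = 24·cos(-2.3°) = 24.0; c'Δl = 19.97; W sinα = -1.0
Slice 2: Δl = 2.3/cos4.9° = 2.308 m; N'_2 = 124·cos4.9° = 123.5; c'Δl = 30.70; W sinα = 10.6
Slice 3: Δl = 2.9/cos15.0° = 3.002 m; N'_3 = 287·cos15.0° = 277.2; c'Δl = 39.93; W sinα = 74.3
Slice 4: Δl = 2.5/cos26.0° = 2.782 m; N'_4 = 228·cos26.0° = 204.9; c'Δl = 36.99; W sinα = 99.9
Slice 5: Δl = 2.2/cos36.6° = 2.740 m; N'_5 = 144·cos36.6° = 115.6; c'Δl = 36.45; W sinα = 85.9
Slice 6: Δl = 2.4/cos48.5° = 3.622 m; N'_6 = 67·cos48.5° = 44.4; c'Δl = 48.17; W sinα = 50.2
Σc'Δl = 212.2 kN/m; ΣN' = 789.7 kN/m; ΣW sinα = 319.9 kN/m
Resisting = 212.2 + 789.7·tan21.7° = 212.2 + 314.2 = 526.5 kN/m
FS = 526.5 / 319.9 = 1.646

FS = 1.65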